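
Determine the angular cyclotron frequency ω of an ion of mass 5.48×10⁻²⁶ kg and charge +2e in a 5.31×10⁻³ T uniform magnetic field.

ω = |q|B/m.
ω = (3.204×10⁻¹⁹)(5.31×10⁻³)/5.48×10⁻²⁶ ≈ 3.10×10⁴ rad/s.

ω ≈ 3.10×10⁴ rad/s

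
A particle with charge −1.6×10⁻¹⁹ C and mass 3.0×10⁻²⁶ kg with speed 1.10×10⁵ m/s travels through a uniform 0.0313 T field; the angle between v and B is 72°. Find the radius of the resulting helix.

r ≈ 0.627 m

v⊥ = v sinθ = 1.10×10⁵·sin72° ≈ 1.046×10⁵ m/s.
r = m v⊥/(|q|B) = (3.0×10⁻²⁶)(1.046×10⁵)/((1.6×10⁻¹⁹)(0.0313)) ≈ 0.627 m.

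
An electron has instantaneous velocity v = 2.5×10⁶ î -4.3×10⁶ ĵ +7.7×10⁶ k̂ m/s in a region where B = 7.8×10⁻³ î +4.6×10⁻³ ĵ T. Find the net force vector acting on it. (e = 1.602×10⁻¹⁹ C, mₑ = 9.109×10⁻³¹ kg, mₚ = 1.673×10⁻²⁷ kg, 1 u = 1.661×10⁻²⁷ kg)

F ≈ (5.67×10⁻¹⁵, -9.62×10⁻¹⁵, -7.22×10⁻¹⁵) N

v×B = (-3.54×10⁴, 6.01×10⁴, 4.50×10⁴) N/C.
F = q v×B = (−1.602×10⁻¹⁹ C)·(-3.54×10⁴, 6.01×10⁴, 4.50×10⁴) = (5.67×10⁻¹⁵, -9.62×10⁻¹⁵, -7.22×10⁻¹⁵) N.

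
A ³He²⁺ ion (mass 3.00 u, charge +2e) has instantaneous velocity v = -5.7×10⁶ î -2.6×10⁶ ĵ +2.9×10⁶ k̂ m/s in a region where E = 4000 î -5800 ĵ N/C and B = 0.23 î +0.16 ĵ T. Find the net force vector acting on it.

v×B = (-4.64×10⁵, 6.67×10⁵, -3.14×10⁵) N/C.
E + v×B = (-4.60×10⁵, 6.61×10⁵, -3.14×10⁵) N/C.
F = q(E + v×B) = (3.204×10⁻¹⁹ C)·(-4.60×10⁵, 6.61×10⁵, -3.14×10⁵) = (-1.47×10⁻¹³, 2.12×10⁻¹³, -1.01×10⁻¹³) N.

F ≈ (-1.47×10⁻¹³, 2.12×10⁻¹³, -1.01×10⁻¹³) N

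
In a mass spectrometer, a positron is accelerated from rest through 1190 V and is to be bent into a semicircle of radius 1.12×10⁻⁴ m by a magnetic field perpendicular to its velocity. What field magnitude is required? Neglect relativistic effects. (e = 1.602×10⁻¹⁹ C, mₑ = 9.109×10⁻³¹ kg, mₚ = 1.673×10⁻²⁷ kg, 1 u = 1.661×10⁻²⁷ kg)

v = √(2|q|V/m) = √(2·1.602×10⁻¹⁹·1190/9.109×10⁻³¹) ≈ 2.046×10⁷ m/s.
B = mv/(|q|r) = (9.109×10⁻³¹)(2.046×10⁷)/((1.602×10⁻¹⁹)(1.12×10⁻⁴)) ≈ 1.04 T.

B ≈ 1.04 T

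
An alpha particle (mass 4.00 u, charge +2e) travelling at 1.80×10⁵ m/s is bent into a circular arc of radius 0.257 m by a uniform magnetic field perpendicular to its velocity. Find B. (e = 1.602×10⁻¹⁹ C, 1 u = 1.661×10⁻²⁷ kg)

B ≈ 0.0145 T

From |q|vB = mv²/r, B = mv/(|q|r).
B = (6.644×10⁻²⁷)(1.80×10⁵)/((3.204×10⁻¹⁹)(0.257)) ≈ 0.0145 T.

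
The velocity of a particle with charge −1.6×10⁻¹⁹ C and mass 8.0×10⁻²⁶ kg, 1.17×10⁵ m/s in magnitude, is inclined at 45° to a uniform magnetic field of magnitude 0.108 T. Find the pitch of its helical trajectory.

p ≈ 2.41 m

v∥ = v cosθ = 1.17×10⁵·cos45° ≈ 8.273×10⁴ m/s.
T = 2πm/(|q|B) = 2π(8.0×10⁻²⁶)/((1.6×10⁻¹⁹)(0.108)) ≈ 2.909×10⁻⁵ s.
pitch = v∥ T = (8.273×10⁴)(2.909×10⁻⁵) ≈ 2.41 m.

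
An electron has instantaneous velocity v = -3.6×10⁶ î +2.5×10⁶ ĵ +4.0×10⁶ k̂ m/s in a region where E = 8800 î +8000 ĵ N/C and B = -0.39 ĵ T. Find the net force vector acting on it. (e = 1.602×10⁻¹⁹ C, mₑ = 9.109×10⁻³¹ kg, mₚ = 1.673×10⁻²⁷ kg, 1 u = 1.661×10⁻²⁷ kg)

F ≈ (-2.51×10⁻¹³, -1.28×10⁻¹⁵, -2.25×10⁻¹³) N

v×B = (1.56×10⁶, 0, 1.40×10⁶) N/C.
E + v×B = (1.57×10⁶, 8000, 1.40×10⁶) N/C.
F = q(E + v×B) = (−1.602×10⁻¹⁹ C)·(1.57×10⁶, 8000, 1.40×10⁶) = (-2.51×10⁻¹³, -1.28×10⁻¹⁵, -2.25×10⁻¹³) N.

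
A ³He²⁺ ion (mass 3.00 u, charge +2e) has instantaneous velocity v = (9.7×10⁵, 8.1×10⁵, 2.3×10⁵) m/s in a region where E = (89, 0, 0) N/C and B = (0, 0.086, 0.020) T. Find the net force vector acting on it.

F ≈ (-1.12×10⁻¹⁵, -6.22×10⁻¹⁵, 2.67×10⁻¹⁴) N

v×B = (-3580, -1.94×10⁴, 8.34×10⁴) N/C.
E + v×B = (-3490, -1.94×10⁴, 8.34×10⁴) N/C.
F = q(E + v×B) = (3.204×10⁻¹⁹ C)·(-3490, -1.94×10⁴, 8.34×10⁴) = (-1.12×10⁻¹⁵, -6.22×10⁻¹⁵, 2.67×10⁻¹⁴) N.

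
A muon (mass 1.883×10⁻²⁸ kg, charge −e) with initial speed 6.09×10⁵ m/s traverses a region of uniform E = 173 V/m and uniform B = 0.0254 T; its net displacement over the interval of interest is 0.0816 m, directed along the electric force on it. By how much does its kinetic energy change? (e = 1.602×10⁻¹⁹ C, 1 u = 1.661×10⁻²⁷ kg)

The magnetic force is always ⟂ v and does no work; only the electric force changes KE.
ΔKE = F_E · d = |q|E d = (1.602×10⁻¹⁹)(173)(0.0816) ≈ 2.26×10⁻¹⁸ J.

ΔKE ≈ 2.26×10⁻¹⁸ J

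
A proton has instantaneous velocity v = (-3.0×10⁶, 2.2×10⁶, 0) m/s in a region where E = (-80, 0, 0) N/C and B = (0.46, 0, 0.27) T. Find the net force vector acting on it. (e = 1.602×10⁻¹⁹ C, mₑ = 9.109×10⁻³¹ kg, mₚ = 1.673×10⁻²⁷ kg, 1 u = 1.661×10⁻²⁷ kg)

v×B = (5.94×10⁵, 8.10×10⁵, -1.01×10⁶) N/C.
E + v×B = (5.94×10⁵, 8.10×10⁵, -1.01×10⁶) N/C.
F = q(E + v×B) = (1.602×10⁻¹⁹ C)·(5.94×10⁵, 8.10×10⁵, -1.01×10⁶) = (9.51×10⁻¹⁴, 1.30×10⁻¹³, -1.62×10⁻¹³) N.

F ≈ (9.51×10⁻¹⁴, 1.30×10⁻¹³, -1.62×10⁻¹³) N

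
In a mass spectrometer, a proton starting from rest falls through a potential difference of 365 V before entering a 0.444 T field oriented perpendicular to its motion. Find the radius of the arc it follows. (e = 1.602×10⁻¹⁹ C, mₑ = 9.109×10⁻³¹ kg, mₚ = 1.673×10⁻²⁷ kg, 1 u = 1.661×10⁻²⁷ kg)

Acceleration: |q|V = ½mv² ⇒ v = √(2|q|V/m) = √(2·1.602×10⁻¹⁹·365/1.673×10⁻²⁷) ≈ 2.644×10⁵ m/s.
In the field: r = mv/(|q|B) = (1.673×10⁻²⁷)(2.644×10⁵)/((1.602×10⁻¹⁹)(0.444)) ≈ 6.22×10⁻³ m.

r ≈ 6.22×10⁻³ m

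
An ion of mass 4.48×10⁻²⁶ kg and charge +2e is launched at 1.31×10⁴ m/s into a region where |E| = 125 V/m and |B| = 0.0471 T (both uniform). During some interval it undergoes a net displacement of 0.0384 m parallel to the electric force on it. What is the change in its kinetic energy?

The magnetic force is always ⟂ v and does no work; only the electric force changes KE.
ΔKE = F_E · d = |q|E d = (3.204×10⁻¹⁹)(125)(0.0384) ≈ 1.54×10⁻¹⁸ J.

ΔKE ≈ 1.54×10⁻¹⁸ J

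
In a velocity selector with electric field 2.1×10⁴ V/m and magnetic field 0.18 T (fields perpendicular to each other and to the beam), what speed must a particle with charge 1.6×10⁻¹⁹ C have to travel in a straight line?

v = 1.2×10⁵ m/s

Straight-line motion ⇒ electric and magnetic forces cancel, so E = vB.
v = E/B = 2.1×10⁴/0.18 = 1.2×10⁵ m/s.
The result is independent of the particle's charge and mass.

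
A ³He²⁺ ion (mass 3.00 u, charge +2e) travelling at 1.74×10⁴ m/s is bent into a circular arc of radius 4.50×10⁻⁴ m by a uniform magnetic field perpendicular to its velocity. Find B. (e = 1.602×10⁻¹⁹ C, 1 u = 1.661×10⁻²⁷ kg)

From |q|vB = mv²/r, B = mv/(|q|r).
B = (4.983×10⁻²⁷)(1.74×10⁴)/((3.204×10⁻¹⁹)(4.50×10⁻⁴)) ≈ 0.601 T.

B ≈ 0.601 T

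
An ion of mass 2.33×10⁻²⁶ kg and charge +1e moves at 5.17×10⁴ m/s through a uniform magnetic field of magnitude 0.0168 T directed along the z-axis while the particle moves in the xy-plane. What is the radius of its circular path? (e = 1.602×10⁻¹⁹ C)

The magnetic force provides the centripetal force: |q|vB = mv²/r.
r = mv/(|q|B) = (2.33×10⁻²⁶)(5.17×10⁴)/((1.602×10⁻¹⁹)(0.0168)) ≈ 0.448 m.

r ≈ 0.448 m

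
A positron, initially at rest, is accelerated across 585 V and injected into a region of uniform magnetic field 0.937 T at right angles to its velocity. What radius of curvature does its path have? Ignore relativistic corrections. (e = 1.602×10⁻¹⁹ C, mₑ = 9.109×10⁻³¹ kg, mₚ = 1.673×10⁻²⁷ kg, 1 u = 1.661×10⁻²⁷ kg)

Acceleration: |q|V = ½mv² ⇒ v = √(2|q|V/m) = √(2·1.602×10⁻¹⁹·585/9.109×10⁻³¹) ≈ 1.434×10⁷ m/s.
In the field: r = mv/(|q|B) = (9.109×10⁻³¹)(1.434×10⁷)/((1.602×10⁻¹⁹)(0.937)) ≈ 8.70×10⁻⁵ m.

r ≈ 8.70×10⁻⁵ m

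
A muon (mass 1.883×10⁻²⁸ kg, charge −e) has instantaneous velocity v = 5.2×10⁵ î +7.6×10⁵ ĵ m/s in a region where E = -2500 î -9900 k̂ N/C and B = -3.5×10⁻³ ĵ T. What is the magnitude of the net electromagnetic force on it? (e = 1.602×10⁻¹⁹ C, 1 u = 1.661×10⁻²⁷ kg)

|F| ≈ 1.92×10⁻¹⁵ N

v×B = (0, 0, -1820) N/C.
E + v×B = (-2500, 0, -1.17×10⁴) N/C.
F = q(E + v×B) = (−1.602×10⁻¹⁹ C)·(-2500, 0, -1.17×10⁴) = (4.00×10⁻¹⁶, 0, 1.88×10⁻¹⁵) N.
|F| = 1.92×10⁻¹⁵ N.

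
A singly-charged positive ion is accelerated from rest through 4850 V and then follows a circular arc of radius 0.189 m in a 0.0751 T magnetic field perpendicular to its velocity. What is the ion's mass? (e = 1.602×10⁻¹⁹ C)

m ≈ 3.33×10⁻²⁷ kg

Combine |q|V = ½mv² and r = mv/(|q|B): eliminate v to get m = qB²r²/(2V).
m = (1.602×10⁻¹⁹)(0.0751)²(0.189)²/(2·4850) ≈ 3.33×10⁻²⁷ kg.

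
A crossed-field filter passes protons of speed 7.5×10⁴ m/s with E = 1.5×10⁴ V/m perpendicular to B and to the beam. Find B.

Balance of forces in the selector: qE = qvB ⇒ B = E/v.
B = 1.5×10⁴/7.5×10⁴ = 0.20 T.

B = 0.20 T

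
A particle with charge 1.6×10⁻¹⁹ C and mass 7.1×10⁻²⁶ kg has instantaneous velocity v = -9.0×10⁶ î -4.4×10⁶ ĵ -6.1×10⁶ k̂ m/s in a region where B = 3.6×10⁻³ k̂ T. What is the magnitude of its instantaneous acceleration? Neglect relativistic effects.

v×B = (-1.58×10⁴, 3.24×10⁴, 0) N/C.
F = q v×B = (1.6×10⁻¹⁹ C)·(-1.58×10⁴, 3.24×10⁴, 0) = (-2.53×10⁻¹⁵, 5.18×10⁻¹⁵, 0) N.
|a| = |F|/m = 5.770×10⁻¹⁵/7.1×10⁻²⁶ ≈ 8.13×10¹⁰ m/s².

|a| ≈ 8.13×10¹⁰ m/s²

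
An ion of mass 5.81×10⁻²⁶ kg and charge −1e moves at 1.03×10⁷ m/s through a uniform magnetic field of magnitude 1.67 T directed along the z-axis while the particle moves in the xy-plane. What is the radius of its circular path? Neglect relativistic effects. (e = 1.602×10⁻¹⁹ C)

r ≈ 2.24 m

The magnetic force provides the centripetal force: |q|vB = mv²/r.
r = mv/(|q|B) = (5.81×10⁻²⁶)(1.03×10⁷)/((1.602×10⁻¹⁹)(1.67)) ≈ 2.24 m.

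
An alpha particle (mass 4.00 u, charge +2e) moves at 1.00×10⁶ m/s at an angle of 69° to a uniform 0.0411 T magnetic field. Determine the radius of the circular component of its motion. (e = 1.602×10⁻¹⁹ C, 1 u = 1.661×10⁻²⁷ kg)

r ≈ 0.471 m

v⊥ = v sinθ = 1.00×10⁶·sin69° ≈ 9.336×10⁵ m/s.
r = m v⊥/(|q|B) = (6.644×10⁻²⁷)(9.336×10⁵)/((3.204×10⁻¹⁹)(0.0411)) ≈ 0.471 m.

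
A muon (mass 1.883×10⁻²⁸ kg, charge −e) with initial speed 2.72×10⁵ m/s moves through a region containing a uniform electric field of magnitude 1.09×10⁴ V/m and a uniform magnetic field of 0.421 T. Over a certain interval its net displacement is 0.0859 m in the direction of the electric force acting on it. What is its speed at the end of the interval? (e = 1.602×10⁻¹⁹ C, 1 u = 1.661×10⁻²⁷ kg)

v_f ≈ 1.29×10⁶ m/s

B does no work; ΔKE = |q|E d.
½mv_f² = ½mv₀² + |q|Ed = ½(1.883×10⁻²⁸)(2.72×10⁵)² + (1.602×10⁻¹⁹)(1.09×10⁴)(0.0859) ≈ 6.966×10⁻¹⁸ J + 1.500×10⁻¹⁶ J ≈ 1.570×10⁻¹⁶ J.
v_f = √(2·1.570×10⁻¹⁶/1.883×10⁻²⁸) ≈ 1.29×10⁶ m/s.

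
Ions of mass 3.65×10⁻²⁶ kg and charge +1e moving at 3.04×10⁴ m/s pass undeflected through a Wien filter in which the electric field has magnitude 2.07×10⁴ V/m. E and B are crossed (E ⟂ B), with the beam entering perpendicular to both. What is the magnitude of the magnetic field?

Balance of forces in the selector: qE = qvB ⇒ B = E/v.
B = 2.07×10⁴/3.04×10⁴ = 0.681 T.

B = 0.681 T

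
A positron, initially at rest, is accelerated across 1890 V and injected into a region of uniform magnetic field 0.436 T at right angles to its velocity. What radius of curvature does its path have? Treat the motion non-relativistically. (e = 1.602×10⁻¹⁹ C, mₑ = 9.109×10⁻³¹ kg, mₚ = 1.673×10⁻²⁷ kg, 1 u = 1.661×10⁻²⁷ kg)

r ≈ 3.36×10⁻⁴ m

Acceleration: |q|V = ½mv² ⇒ v = √(2|q|V/m) = √(2·1.602×10⁻¹⁹·1890/9.109×10⁻³¹) ≈ 2.578×10⁷ m/s.
In the field: r = mv/(|q|B) = (9.109×10⁻³¹)(2.578×10⁷)/((1.602×10⁻¹⁹)(0.436)) ≈ 3.36×10⁻⁴ m.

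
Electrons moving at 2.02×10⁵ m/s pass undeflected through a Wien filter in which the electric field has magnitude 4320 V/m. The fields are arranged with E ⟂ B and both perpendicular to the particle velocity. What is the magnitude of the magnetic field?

B = 0.0214 T

Balance of forces in the selector: qE = qvB ⇒ B = E/v.
B = 4320/2.02×10⁵ = 0.0214 T.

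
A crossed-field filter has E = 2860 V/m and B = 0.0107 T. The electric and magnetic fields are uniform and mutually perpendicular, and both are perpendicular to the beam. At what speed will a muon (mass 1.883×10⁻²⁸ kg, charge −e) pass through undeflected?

For undeflected motion the electric and magnetic forces balance: qE = qvB.
v = E/B = 2860/0.0107 = 2.67×10⁵ m/s.

v = 2.67×10⁵ m/s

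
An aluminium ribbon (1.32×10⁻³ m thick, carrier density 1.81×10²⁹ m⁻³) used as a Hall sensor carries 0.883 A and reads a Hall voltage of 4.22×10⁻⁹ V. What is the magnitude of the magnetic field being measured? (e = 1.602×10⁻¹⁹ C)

B ≈ 0.183 T

From V_H = IB/(n e t), B = V_H n e t / I.
B = (4.22×10⁻⁹)(1.81×10²⁹)(1.602×10⁻¹⁹)(1.32×10⁻³)/0.883 ≈ 0.183 T.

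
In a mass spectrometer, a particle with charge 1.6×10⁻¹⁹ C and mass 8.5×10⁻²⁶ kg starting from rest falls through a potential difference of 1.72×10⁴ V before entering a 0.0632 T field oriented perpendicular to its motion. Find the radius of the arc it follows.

r ≈ 2.14 m

Acceleration: |q|V = ½mv² ⇒ v = √(2|q|V/m) = √(2·1.6×10⁻¹⁹·1.72×10⁴/8.5×10⁻²⁶) ≈ 2.545×10⁵ m/s.
In the field: r = mv/(|q|B) = (8.5×10⁻²⁶)(2.545×10⁵)/((1.6×10⁻¹⁹)(0.0632)) ≈ 2.14 m.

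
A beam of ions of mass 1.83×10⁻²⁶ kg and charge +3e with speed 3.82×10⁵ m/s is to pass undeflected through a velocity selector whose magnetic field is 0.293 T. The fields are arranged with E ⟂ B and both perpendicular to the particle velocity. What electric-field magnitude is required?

For straight-line motion qE = qvB, so E = vB.
E = 3.82×10⁵ × 0.293 = 1.12×10⁵ V/m.

E = 1.12×10⁵ V/m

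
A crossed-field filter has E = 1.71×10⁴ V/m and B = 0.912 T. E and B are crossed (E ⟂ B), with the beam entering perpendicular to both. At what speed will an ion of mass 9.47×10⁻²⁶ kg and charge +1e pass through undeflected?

v = 1.88×10⁴ m/s

For undeflected motion the electric and magnetic forces balance: qE = qvB.
v = E/B = 1.71×10⁴/0.912 = 1.88×10⁴ m/s.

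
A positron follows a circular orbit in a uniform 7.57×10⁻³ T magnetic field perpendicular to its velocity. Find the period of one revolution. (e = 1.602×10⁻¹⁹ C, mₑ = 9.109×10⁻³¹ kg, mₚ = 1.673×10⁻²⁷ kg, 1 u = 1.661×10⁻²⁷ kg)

T ≈ 4.72×10⁻⁹ s

The cyclotron period depends only on m, q, B: T = 2πm/(|q|B).
T = 2π(9.109×10⁻³¹)/((1.602×10⁻¹⁹)(7.57×10⁻³)) ≈ 4.72×10⁻⁹ s.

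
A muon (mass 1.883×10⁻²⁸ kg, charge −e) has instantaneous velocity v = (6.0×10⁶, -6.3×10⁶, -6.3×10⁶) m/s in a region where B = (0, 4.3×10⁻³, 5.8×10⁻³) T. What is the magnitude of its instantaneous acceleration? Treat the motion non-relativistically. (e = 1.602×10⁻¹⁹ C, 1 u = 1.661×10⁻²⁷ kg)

v×B = (-9450, -3.48×10⁴, 2.58×10⁴) N/C.
F = q v×B = (−1.602×10⁻¹⁹ C)·(-9450, -3.48×10⁴, 2.58×10⁴) = (1.51×10⁻¹⁵, 5.57×10⁻¹⁵, -4.13×10⁻¹⁵) N.
|a| = |F|/m = 7.103×10⁻¹⁵/1.883×10⁻²⁸ ≈ 3.77×10¹³ m/s².

|a| ≈ 3.77×10¹³ m/s²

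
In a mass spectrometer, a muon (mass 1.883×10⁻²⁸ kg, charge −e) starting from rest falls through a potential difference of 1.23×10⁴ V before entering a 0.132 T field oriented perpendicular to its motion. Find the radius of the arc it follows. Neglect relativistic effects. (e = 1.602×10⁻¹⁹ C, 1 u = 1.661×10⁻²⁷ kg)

r ≈ 0.0407 m

Acceleration: |q|V = ½mv² ⇒ v = √(2|q|V/m) = √(2·1.602×10⁻¹⁹·1.23×10⁴/1.883×10⁻²⁸) ≈ 4.575×10⁶ m/s.
In the field: r = mv/(|q|B) = (1.883×10⁻²⁸)(4.575×10⁶)/((1.602×10⁻¹⁹)(0.132)) ≈ 0.0407 m.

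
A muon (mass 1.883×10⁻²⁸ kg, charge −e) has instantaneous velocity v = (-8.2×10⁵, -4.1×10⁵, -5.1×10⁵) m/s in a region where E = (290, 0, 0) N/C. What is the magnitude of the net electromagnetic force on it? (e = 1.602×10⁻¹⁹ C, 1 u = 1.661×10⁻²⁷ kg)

|F| ≈ 4.65×10⁻¹⁷ N

Only an electric field acts, so F = qE = (−1.602×10⁻¹⁹ C)·(290, 0, 0) = (-4.65×10⁻¹⁷, 0, 0) N.
|F| = 4.65×10⁻¹⁷ N.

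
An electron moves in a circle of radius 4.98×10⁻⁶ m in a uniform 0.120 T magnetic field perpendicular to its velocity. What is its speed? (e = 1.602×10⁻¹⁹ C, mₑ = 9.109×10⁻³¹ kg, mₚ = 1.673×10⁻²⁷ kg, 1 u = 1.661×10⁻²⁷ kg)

v ≈ 1.05×10⁵ m/s

From |q|vB = mv²/r, v = |q|Br/m.
v = (1.602×10⁻¹⁹)(0.120)(4.98×10⁻⁶)/9.109×10⁻³¹ ≈ 1.05×10⁵ m/s.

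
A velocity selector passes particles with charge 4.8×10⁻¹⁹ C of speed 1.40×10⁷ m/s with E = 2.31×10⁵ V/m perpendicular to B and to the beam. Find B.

Balance of forces in the selector: qE = qvB ⇒ B = E/v.
B = 2.31×10⁵/1.40×10⁷ = 0.0165 T.

B = 0.0165 T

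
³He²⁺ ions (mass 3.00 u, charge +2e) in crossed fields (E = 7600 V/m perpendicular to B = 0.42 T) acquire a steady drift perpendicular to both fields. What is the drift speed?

The E×B drift speed is v_d = E/B.
v_d = 7600/0.42 = 1.8×10⁴ m/s.

v_d ≈ 1.8×10⁴ m/s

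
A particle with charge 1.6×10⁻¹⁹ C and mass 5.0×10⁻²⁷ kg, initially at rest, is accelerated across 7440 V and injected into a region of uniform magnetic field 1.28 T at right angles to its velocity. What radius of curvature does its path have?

r ≈ 0.0168 m

Acceleration: |q|V = ½mv² ⇒ v = √(2|q|V/m) = √(2·1.6×10⁻¹⁹·7440/5.0×10⁻²⁷) ≈ 6.900×10⁵ m/s.
In the field: r = mv/(|q|B) = (5.0×10⁻²⁷)(6.900×10⁵)/((1.6×10⁻¹⁹)(1.28)) ≈ 0.0168 m.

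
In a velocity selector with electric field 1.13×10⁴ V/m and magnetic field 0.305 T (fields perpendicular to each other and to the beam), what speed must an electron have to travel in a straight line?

Straight-line motion ⇒ electric and magnetic forces cancel, so E = vB.
v = E/B = 1.13×10⁴/0.305 = 3.70×10⁴ m/s.

v = 3.70×10⁴ m/s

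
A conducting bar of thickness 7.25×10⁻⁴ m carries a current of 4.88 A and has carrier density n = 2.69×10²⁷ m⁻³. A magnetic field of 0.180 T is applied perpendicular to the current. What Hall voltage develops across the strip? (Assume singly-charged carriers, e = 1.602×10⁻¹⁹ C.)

V_H ≈ 2.81×10⁻⁶ V

V_H = IB/(n e t).
V_H = (4.88)(0.180)/((2.69×10²⁷)(1.602×10⁻¹⁹)(7.25×10⁻⁴)) ≈ 2.81×10⁻⁶ V.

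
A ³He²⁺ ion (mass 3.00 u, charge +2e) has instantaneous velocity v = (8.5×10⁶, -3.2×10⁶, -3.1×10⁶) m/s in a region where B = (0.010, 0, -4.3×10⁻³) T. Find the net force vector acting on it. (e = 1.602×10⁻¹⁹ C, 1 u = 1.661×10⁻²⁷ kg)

v×B = (1.38×10⁴, 5550, 3.20×10⁴) N/C.
F = q v×B = (3.204×10⁻¹⁹ C)·(1.38×10⁴, 5550, 3.20×10⁴) = (4.41×10⁻¹⁵, 1.78×10⁻¹⁵, 1.03×10⁻¹⁴) N.

F ≈ (4.41×10⁻¹⁵, 1.78×10⁻¹⁵, 1.03×10⁻¹⁴) N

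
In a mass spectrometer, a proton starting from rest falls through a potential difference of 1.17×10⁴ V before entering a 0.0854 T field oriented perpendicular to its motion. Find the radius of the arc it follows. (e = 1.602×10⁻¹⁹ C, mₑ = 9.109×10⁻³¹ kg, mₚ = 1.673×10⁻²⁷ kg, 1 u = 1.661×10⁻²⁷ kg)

r ≈ 0.183 m

Acceleration: |q|V = ½mv² ⇒ v = √(2|q|V/m) = √(2·1.602×10⁻¹⁹·1.17×10⁴/1.673×10⁻²⁷) ≈ 1.497×10⁶ m/s.
In the field: r = mv/(|q|B) = (1.673×10⁻²⁷)(1.497×10⁶)/((1.602×10⁻¹⁹)(0.0854)) ≈ 0.183 m.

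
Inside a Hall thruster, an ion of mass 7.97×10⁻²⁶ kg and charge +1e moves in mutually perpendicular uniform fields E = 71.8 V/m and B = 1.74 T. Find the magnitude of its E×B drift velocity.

v_d ≈ 41.3 m/s

The E×B drift speed is v_d = E/B.
v_d = 71.8/1.74 = 41.3 m/s.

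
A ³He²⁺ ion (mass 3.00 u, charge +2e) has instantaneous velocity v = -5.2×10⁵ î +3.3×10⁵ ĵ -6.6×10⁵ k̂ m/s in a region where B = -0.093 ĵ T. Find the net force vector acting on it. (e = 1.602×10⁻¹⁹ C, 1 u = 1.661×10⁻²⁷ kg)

v×B = (-6.14×10⁴, 0, 4.84×10⁴) N/C.
F = q v×B = (3.204×10⁻¹⁹ C)·(-6.14×10⁴, 0, 4.84×10⁴) = (-1.97×10⁻¹⁴, 0, 1.55×10⁻¹⁴) N.

F ≈ (-1.97×10⁻¹⁴, 0, 1.55×10⁻¹⁴) N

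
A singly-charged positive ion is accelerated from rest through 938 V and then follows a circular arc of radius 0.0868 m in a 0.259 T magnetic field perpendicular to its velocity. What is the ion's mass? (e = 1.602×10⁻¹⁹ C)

m ≈ 4.32×10⁻²⁶ kg

Combine |q|V = ½mv² and r = mv/(|q|B): eliminate v to get m = qB²r²/(2V).
m = (1.602×10⁻¹⁹)(0.259)²(0.0868)²/(2·938) ≈ 4.32×10⁻²⁶ kg.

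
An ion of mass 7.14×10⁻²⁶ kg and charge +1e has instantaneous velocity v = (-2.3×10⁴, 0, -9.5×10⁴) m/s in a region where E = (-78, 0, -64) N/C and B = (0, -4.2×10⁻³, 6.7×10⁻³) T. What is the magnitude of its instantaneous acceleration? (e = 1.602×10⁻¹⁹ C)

v×B = (-399, 154, 96.6) N/C.
E + v×B = (-477, 154, 32.6) N/C.
F = q(E + v×B) = (1.602×10⁻¹⁹ C)·(-477, 154, 32.6) = (-7.64×10⁻¹⁷, 2.47×10⁻¹⁷, 5.22×10⁻¹⁸) N.
|a| = |F|/m = 8.047×10⁻¹⁷/7.14×10⁻²⁶ ≈ 1.13×10⁹ m/s².

|a| ≈ 1.13×10⁹ m/s²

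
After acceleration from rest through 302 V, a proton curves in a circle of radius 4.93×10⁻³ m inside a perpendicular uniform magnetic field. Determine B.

B ≈ 0.509 T

v = √(2|q|V/m) = √(2·1.602×10⁻¹⁹·302/1.673×10⁻²⁷) ≈ 2.405×10⁵ m/s.
B = mv/(|q|r) = (1.673×10⁻²⁷)(2.405×10⁵)/((1.602×10⁻¹⁹)(4.93×10⁻³)) ≈ 0.509 T.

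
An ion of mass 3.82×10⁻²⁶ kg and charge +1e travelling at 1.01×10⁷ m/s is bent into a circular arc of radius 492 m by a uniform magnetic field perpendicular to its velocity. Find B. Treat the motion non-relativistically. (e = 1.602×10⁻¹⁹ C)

B ≈ 4.90×10⁻³ T

From |q|vB = mv²/r, B = mv/(|q|r).
B = (3.82×10⁻²⁶)(1.01×10⁷)/((1.602×10⁻¹⁹)(492)) ≈ 4.90×10⁻³ T.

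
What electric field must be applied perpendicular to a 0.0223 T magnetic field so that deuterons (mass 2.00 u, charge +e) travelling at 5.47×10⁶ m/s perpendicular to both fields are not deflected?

E = 1.22×10⁵ V/m

For straight-line motion qE = qvB, so E = vB.
E = 5.47×10⁶ × 0.0223 = 1.22×10⁵ V/m.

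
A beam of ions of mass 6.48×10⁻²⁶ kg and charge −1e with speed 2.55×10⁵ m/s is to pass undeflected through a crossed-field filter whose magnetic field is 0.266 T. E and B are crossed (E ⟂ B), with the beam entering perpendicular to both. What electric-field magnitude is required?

E = 6.78×10⁴ V/m

For straight-line motion qE = qvB, so E = vB.
E = 2.55×10⁵ × 0.266 = 6.78×10⁴ V/m.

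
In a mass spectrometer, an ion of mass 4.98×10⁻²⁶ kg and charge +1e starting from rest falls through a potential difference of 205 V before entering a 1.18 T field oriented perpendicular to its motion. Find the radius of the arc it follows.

r ≈ 9.57×10⁻³ m

Acceleration: |q|V = ½mv² ⇒ v = √(2|q|V/m) = √(2·1.602×10⁻¹⁹·205/4.98×10⁻²⁶) ≈ 3.632×10⁴ m/s.
In the field: r = mv/(|q|B) = (4.98×10⁻²⁶)(3.632×10⁴)/((1.602×10⁻¹⁹)(1.18)) ≈ 9.57×10⁻³ m.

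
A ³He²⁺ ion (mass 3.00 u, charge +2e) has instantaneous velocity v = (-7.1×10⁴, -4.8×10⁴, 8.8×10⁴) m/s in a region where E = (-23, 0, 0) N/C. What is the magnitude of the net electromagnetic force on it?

|F| ≈ 7.37×10⁻¹⁸ N

Only an electric field acts, so F = qE = (3.204×10⁻¹⁹ C)·(-23.0, 0, 0) = (-7.37×10⁻¹⁸, 0, 0) N.
|F| = 7.37×10⁻¹⁸ N.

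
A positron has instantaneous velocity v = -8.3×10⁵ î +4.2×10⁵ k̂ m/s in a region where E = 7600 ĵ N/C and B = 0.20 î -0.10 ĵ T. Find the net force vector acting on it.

F ≈ (6.73×10⁻¹⁵, 1.47×10⁻¹⁴, 1.33×10⁻¹⁴) N

v×B = (4.20×10⁴, 8.40×10⁴, 8.30×10⁴) N/C.
E + v×B = (4.20×10⁴, 9.16×10⁴, 8.30×10⁴) N/C.
F = q(E + v×B) = (1.602×10⁻¹⁹ C)·(4.20×10⁴, 9.16×10⁴, 8.30×10⁴) = (6.73×10⁻¹⁵, 1.47×10⁻¹⁴, 1.33×10⁻¹⁴) N.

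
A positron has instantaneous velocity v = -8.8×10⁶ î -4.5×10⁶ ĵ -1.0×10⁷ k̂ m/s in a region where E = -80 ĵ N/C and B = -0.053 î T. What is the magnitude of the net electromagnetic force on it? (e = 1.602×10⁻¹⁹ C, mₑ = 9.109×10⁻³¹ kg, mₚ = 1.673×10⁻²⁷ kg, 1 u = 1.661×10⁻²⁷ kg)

v×B = (0, 5.30×10⁵, -2.38×10⁵) N/C.
E + v×B = (0, 5.30×10⁵, -2.38×10⁵) N/C.
F = q(E + v×B) = (1.602×10⁻¹⁹ C)·(0, 5.30×10⁵, -2.38×10⁵) = (0, 8.49×10⁻¹⁴, -3.82×10⁻¹⁴) N.
|F| = 9.31×10⁻¹⁴ N.

|F| ≈ 9.31×10⁻¹⁴ N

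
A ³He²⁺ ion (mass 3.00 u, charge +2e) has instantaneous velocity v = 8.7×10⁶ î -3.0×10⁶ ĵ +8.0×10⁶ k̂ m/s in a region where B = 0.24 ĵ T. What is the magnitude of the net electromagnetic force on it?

v×B = (-1.92×10⁶, 0, 2.09×10⁶) N/C.
F = q v×B = (3.204×10⁻¹⁹ C)·(-1.92×10⁶, 0, 2.09×10⁶) = (-6.15×10⁻¹³, 0, 6.69×10⁻¹³) N.
|F| = 9.09×10⁻¹³ N.

|F| ≈ 9.09×10⁻¹³ N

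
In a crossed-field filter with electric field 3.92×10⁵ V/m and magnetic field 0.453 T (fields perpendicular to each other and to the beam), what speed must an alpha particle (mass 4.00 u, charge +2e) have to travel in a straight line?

Straight-line motion ⇒ electric and magnetic forces cancel, so E = vB.
v = E/B = 3.92×10⁵/0.453 = 8.65×10⁵ m/s.

v = 8.65×10⁵ m/s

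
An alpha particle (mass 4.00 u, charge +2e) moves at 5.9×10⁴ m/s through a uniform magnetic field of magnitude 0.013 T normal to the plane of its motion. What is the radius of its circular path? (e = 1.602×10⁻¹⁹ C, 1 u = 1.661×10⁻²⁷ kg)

The magnetic force provides the centripetal force: |q|vB = mv²/r.
r = mv/(|q|B) = (6.644×10⁻²⁷)(5.9×10⁴)/((3.204×10⁻¹⁹)(0.013)) ≈ 0.094 m.

r ≈ 0.094 m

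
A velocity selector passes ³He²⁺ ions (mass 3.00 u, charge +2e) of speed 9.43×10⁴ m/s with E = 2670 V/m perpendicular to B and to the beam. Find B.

B = 0.0283 T

Balance of forces in the selector: qE = qvB ⇒ B = E/v.
B = 2670/9.43×10⁴ = 0.0283 T.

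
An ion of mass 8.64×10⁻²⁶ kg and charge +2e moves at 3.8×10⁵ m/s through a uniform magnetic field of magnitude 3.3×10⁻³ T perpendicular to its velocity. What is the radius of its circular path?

r ≈ 31 m

The magnetic force provides the centripetal force: |q|vB = mv²/r.
r = mv/(|q|B) = (8.64×10⁻²⁶)(3.8×10⁵)/((3.204×10⁻¹⁹)(3.3×10⁻³)) ≈ 31 m.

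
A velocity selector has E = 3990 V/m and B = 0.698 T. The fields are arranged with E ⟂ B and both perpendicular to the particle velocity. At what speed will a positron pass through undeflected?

Straight-line motion ⇒ electric and magnetic forces cancel, so E = vB.
v = E/B = 3990/0.698 = 5720 m/s.

v = 5720 m/s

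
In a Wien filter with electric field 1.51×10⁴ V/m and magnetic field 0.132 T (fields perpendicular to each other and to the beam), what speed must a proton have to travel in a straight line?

v = 1.14×10⁵ m/s

Straight-line motion ⇒ electric and magnetic forces cancel, so E = vB.
v = E/B = 1.51×10⁴/0.132 = 1.14×10⁵ m/s.
The result is independent of the particle's charge and mass.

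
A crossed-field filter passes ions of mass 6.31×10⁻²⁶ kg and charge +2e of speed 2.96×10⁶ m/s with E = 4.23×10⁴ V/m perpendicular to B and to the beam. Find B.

Balance of forces in the selector: qE = qvB ⇒ B = E/v.
B = 4.23×10⁴/2.96×10⁶ = 0.0143 T.

B = 0.0143 T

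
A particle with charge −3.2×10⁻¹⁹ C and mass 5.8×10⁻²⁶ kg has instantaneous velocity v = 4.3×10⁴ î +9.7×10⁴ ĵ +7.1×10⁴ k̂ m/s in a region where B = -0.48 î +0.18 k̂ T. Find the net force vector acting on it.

F ≈ (-5.59×10⁻¹⁵, 1.34×10⁻¹⁴, -1.49×10⁻¹⁴) N

v×B = (1.75×10⁴, -4.18×10⁴, 4.66×10⁴) N/C.
F = q v×B = (−3.2×10⁻¹⁹ C)·(1.75×10⁴, -4.18×10⁴, 4.66×10⁴) = (-5.59×10⁻¹⁵, 1.34×10⁻¹⁴, -1.49×10⁻¹⁴) N.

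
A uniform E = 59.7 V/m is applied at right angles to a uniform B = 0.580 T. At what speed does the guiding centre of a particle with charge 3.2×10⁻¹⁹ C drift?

The E×B drift speed is v_d = E/B.
v_d = 59.7/0.580 = 103 m/s.

v_d ≈ 103 m/s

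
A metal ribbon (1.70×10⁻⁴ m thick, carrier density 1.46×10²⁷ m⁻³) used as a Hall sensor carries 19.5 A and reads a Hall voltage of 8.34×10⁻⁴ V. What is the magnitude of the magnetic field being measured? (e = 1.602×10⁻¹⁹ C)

B ≈ 1.70 T

From V_H = IB/(n e t), B = V_H n e t / I.
B = (8.34×10⁻⁴)(1.46×10²⁷)(1.602×10⁻¹⁹)(1.70×10⁻⁴)/19.5 ≈ 1.70 T.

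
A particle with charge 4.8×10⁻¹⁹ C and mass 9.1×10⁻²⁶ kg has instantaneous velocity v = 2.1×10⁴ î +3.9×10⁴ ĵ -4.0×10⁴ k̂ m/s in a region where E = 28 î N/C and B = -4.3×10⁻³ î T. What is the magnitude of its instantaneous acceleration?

v×B = (0, 172, 168) N/C.
E + v×B = (28.0, 172, 168) N/C.
F = q(E + v×B) = (4.8×10⁻¹⁹ C)·(28.0, 172, 168) = (1.34×10⁻¹⁷, 8.26×10⁻¹⁷, 8.05×10⁻¹⁷) N.
|a| = |F|/m = 1.161×10⁻¹⁶/9.1×10⁻²⁶ ≈ 1.28×10⁹ m/s².

|a| ≈ 1.28×10⁹ m/s²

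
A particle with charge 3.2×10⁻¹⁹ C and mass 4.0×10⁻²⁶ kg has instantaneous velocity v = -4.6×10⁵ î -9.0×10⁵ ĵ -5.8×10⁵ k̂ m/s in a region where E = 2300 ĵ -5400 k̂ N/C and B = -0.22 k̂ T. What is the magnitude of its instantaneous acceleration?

|a| ≈ 1.77×10¹² m/s²

v×B = (1.98×10⁵, -1.01×10⁵, 0) N/C.
E + v×B = (1.98×10⁵, -9.89×10⁴, -5400) N/C.
F = q(E + v×B) = (3.2×10⁻¹⁹ C)·(1.98×10⁵, -9.89×10⁴, -5400) = (6.34×10⁻¹⁴, -3.16×10⁻¹⁴, -1.73×10⁻¹⁵) N.
|a| = |F|/m = 7.085×10⁻¹⁴/4.0×10⁻²⁶ ≈ 1.77×10¹² m/s².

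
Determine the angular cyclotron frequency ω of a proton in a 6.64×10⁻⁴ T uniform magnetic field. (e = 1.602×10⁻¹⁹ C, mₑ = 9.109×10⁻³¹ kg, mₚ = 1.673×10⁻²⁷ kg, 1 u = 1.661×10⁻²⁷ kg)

ω ≈ 6.36×10⁴ rad/s

ω = |q|B/m.
ω = (1.602×10⁻¹⁹)(6.64×10⁻⁴)/1.673×10⁻²⁷ ≈ 6.36×10⁴ rad/s.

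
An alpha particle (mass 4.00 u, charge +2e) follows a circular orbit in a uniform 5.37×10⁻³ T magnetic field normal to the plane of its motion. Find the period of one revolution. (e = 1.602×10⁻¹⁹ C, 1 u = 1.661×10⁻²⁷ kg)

The cyclotron period depends only on m, q, B: T = 2πm/(|q|B).
T = 2π(6.644×10⁻²⁷)/((3.204×10⁻¹⁹)(5.37×10⁻³)) ≈ 2.43×10⁻⁵ s.

T ≈ 2.43×10⁻⁵ s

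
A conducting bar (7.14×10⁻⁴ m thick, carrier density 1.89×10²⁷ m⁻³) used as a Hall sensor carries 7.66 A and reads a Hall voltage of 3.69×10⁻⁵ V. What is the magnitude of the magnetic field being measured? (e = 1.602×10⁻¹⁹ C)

From V_H = IB/(n e t), B = V_H n e t / I.
B = (3.69×10⁻⁵)(1.89×10²⁷)(1.602×10⁻¹⁹)(7.14×10⁻⁴)/7.66 ≈ 1.04 T.

B ≈ 1.04 T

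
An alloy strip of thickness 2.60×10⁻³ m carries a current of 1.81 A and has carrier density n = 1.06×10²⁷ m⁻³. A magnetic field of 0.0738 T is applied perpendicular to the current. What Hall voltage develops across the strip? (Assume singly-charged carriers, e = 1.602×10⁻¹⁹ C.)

V_H = IB/(n e t).
V_H = (1.81)(0.0738)/((1.06×10²⁷)(1.602×10⁻¹⁹)(2.60×10⁻³)) ≈ 3.03×10⁻⁷ V.

V_H ≈ 3.03×10⁻⁷ V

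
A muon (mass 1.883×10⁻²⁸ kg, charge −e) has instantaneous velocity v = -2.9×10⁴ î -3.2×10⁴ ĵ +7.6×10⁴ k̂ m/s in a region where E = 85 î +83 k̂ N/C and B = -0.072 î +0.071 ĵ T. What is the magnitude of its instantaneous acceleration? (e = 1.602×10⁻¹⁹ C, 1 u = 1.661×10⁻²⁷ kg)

v×B = (-5400, -5470, -4360) N/C.
E + v×B = (-5310, -5470, -4280) N/C.
F = q(E + v×B) = (−1.602×10⁻¹⁹ C)·(-5310, -5470, -4280) = (8.51×10⁻¹⁶, 8.77×10⁻¹⁶, 6.86×10⁻¹⁶) N.
|a| = |F|/m = 1.401×10⁻¹⁵/1.883×10⁻²⁸ ≈ 7.44×10¹² m/s².

|a| ≈ 7.44×10¹² m/s²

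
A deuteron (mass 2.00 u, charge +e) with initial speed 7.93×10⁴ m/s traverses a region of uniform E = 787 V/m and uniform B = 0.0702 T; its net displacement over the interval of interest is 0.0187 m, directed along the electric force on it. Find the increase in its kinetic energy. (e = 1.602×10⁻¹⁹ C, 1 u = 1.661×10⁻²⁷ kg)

ΔKE ≈ 2.36×10⁻¹⁸ J

The magnetic force is always ⟂ v and does no work; only the electric force changes KE.
ΔKE = F_E · d = |q|E d = (1.602×10⁻¹⁹)(787)(0.0187) ≈ 2.36×10⁻¹⁸ J.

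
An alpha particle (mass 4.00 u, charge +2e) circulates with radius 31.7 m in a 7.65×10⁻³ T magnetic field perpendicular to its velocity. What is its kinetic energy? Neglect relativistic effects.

v = |q|Br/m, then KE = ½mv² = (qBr)²/(2m).
v = (3.204×10⁻¹⁹)(7.65×10⁻³)(31.7)/6.644×10⁻²⁷ ≈ 1.169×10⁷ m/s.
KE = ½(6.644×10⁻²⁷)(1.169×10⁷)² ≈ 4.54×10⁻¹³ J = 2.84×10⁶ eV.

KE ≈ 2.84×10⁶ eV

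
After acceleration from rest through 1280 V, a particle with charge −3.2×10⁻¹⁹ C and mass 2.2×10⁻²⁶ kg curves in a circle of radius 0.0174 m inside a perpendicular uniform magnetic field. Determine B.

B ≈ 0.762 T

v = √(2|q|V/m) = √(2·3.2×10⁻¹⁹·1280/2.2×10⁻²⁶) ≈ 1.930×10⁵ m/s.
B = mv/(|q|r) = (2.2×10⁻²⁶)(1.930×10⁵)/((3.2×10⁻¹⁹)(0.0174)) ≈ 0.762 T.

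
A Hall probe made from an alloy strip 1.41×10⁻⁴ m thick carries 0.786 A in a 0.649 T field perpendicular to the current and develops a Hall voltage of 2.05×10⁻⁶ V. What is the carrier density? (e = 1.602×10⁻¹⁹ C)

n ≈ 1.10×10²⁸ m⁻³

From V_H = IB/(n e t), n = IB/(V_H e t).
n = (0.786)(0.649)/((2.05×10⁻⁶)(1.602×10⁻¹⁹)(1.41×10⁻⁴)) ≈ 1.10×10²⁸ m⁻³.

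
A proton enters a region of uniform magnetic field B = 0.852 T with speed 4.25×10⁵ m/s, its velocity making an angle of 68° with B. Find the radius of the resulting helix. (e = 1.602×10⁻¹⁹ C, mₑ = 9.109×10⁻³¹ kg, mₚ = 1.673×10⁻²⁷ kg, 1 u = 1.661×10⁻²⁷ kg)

v⊥ = v sinθ = 4.25×10⁵·sin68° ≈ 3.941×10⁵ m/s.
r = m v⊥/(|q|B) = (1.673×10⁻²⁷)(3.941×10⁵)/((1.602×10⁻¹⁹)(0.852)) ≈ 4.83×10⁻³ m.

r ≈ 4.83×10⁻³ m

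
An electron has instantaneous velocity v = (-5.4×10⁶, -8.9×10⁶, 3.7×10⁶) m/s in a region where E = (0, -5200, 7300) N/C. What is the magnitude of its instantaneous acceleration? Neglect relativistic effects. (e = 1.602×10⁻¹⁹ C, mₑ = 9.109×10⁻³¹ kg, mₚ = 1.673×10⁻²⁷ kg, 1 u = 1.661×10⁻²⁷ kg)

|a| ≈ 1.58×10¹⁵ m/s²

Only an electric field acts, so F = qE = (−1.602×10⁻¹⁹ C)·(0, -5200, 7300) = (0, 8.33×10⁻¹⁶, -1.17×10⁻¹⁵) N.
|a| = |F|/m = 1.436×10⁻¹⁵/9.109×10⁻³¹ ≈ 1.58×10¹⁵ m/s².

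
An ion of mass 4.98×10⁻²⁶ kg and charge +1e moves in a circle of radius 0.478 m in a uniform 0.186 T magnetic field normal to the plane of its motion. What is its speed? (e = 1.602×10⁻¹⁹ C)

v ≈ 2.86×10⁵ m/s

From |q|vB = mv²/r, v = |q|Br/m.
v = (1.602×10⁻¹⁹)(0.186)(0.478)/4.98×10⁻²⁶ ≈ 2.86×10⁵ m/s.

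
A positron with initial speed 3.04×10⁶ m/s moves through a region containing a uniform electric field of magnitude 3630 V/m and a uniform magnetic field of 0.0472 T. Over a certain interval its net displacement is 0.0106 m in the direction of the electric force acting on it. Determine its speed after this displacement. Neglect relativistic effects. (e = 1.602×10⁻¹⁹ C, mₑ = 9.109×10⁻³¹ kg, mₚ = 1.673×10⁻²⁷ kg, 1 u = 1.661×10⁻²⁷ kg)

B does no work; ΔKE = |q|E d.
½mv_f² = ½mv₀² + |q|Ed = ½(9.109×10⁻³¹)(3.04×10⁶)² + (1.602×10⁻¹⁹)(3630)(0.0106) ≈ 4.209×10⁻¹⁸ J + 6.164×10⁻¹⁸ J ≈ 1.037×10⁻¹⁷ J.
v_f = √(2·1.037×10⁻¹⁷/9.109×10⁻³¹) ≈ 4.77×10⁶ m/s.

v_f ≈ 4.77×10⁶ m/s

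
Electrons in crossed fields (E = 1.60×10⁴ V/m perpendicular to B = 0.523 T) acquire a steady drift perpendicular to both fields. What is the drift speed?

v_d ≈ 3.06×10⁴ m/s

The steady drift has the magnetic force balancing the electric force, so v_d = E/B.
v_d = 1.60×10⁴/0.523 = 3.06×10⁴ m/s.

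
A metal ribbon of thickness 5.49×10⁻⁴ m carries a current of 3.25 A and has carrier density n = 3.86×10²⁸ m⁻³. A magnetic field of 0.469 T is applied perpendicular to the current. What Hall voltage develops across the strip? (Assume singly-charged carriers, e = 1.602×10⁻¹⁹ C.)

V_H ≈ 4.49×10⁻⁷ V

V_H = IB/(n e t).
V_H = (3.25)(0.469)/((3.86×10²⁸)(1.602×10⁻¹⁹)(5.49×10⁻⁴)) ≈ 4.49×10⁻⁷ V.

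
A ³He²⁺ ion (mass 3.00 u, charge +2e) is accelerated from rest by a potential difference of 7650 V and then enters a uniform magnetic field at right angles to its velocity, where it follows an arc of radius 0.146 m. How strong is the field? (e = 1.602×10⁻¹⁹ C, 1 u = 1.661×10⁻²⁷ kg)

B ≈ 0.106 T

v = √(2|q|V/m) = √(2·3.204×10⁻¹⁹·7650/4.983×10⁻²⁷) ≈ 9.919×10⁵ m/s.
B = mv/(|q|r) = (4.983×10⁻²⁷)(9.919×10⁵)/((3.204×10⁻¹⁹)(0.146)) ≈ 0.106 T.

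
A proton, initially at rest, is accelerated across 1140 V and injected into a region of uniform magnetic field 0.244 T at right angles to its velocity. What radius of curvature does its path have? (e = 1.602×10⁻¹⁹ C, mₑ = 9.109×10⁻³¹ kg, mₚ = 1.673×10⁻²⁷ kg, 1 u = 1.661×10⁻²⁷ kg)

Acceleration: |q|V = ½mv² ⇒ v = √(2|q|V/m) = √(2·1.602×10⁻¹⁹·1140/1.673×10⁻²⁷) ≈ 4.673×10⁵ m/s.
In the field: r = mv/(|q|B) = (1.673×10⁻²⁷)(4.673×10⁵)/((1.602×10⁻¹⁹)(0.244)) ≈ 0.0200 m.

r ≈ 0.0200 m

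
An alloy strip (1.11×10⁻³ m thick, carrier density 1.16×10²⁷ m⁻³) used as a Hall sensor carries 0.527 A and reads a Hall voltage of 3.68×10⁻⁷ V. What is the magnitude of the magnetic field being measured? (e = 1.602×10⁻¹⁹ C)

B ≈ 0.144 T

From V_H = IB/(n e t), B = V_H n e t / I.
B = (3.68×10⁻⁷)(1.16×10²⁷)(1.602×10⁻¹⁹)(1.11×10⁻³)/0.527 ≈ 0.144 T.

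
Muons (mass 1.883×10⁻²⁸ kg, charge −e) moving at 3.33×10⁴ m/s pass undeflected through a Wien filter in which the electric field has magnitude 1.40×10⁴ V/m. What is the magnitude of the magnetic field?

Balance of forces in the selector: qE = qvB ⇒ B = E/v.
B = 1.40×10⁴/3.33×10⁴ = 0.420 T.

B = 0.420 T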